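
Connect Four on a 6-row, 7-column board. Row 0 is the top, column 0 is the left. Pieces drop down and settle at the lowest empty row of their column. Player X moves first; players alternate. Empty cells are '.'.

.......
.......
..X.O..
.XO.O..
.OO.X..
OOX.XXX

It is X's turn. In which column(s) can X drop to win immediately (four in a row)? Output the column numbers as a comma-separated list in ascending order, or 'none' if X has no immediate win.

Answer: 3

Derivation:
col 0: drop X → no win
col 1: drop X → no win
col 2: drop X → no win
col 3: drop X → WIN!
col 4: drop X → no win
col 5: drop X → no win
col 6: drop X → no win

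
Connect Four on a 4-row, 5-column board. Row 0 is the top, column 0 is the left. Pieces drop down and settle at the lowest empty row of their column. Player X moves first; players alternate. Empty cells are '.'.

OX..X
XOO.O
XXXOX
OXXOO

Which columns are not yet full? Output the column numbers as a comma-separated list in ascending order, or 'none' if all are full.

Answer: 2,3

Derivation:
col 0: top cell = 'O' → FULL
col 1: top cell = 'X' → FULL
col 2: top cell = '.' → open
col 3: top cell = '.' → open
col 4: top cell = 'X' → FULL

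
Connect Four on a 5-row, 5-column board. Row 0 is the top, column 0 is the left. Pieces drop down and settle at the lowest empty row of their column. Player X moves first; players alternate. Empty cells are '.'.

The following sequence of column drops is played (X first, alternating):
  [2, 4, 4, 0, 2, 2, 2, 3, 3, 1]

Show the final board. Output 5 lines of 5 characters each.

Move 1: X drops in col 2, lands at row 4
Move 2: O drops in col 4, lands at row 4
Move 3: X drops in col 4, lands at row 3
Move 4: O drops in col 0, lands at row 4
Move 5: X drops in col 2, lands at row 3
Move 6: O drops in col 2, lands at row 2
Move 7: X drops in col 2, lands at row 1
Move 8: O drops in col 3, lands at row 4
Move 9: X drops in col 3, lands at row 3
Move 10: O drops in col 1, lands at row 4

Answer: .....
..X..
..O..
..XXX
OOXOO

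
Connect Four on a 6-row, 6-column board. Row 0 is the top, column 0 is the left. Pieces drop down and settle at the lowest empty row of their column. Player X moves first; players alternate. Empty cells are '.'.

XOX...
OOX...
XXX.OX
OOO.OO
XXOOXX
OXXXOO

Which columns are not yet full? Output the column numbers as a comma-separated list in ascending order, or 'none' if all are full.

Answer: 3,4,5

Derivation:
col 0: top cell = 'X' → FULL
col 1: top cell = 'O' → FULL
col 2: top cell = 'X' → FULL
col 3: top cell = '.' → open
col 4: top cell = '.' → open
col 5: top cell = '.' → open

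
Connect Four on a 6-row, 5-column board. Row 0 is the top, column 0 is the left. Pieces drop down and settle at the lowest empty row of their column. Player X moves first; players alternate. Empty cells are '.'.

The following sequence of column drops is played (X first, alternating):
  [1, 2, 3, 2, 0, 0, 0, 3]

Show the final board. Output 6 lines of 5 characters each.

Answer: .....
.....
.....
X....
O.OO.
XXOX.

Derivation:
Move 1: X drops in col 1, lands at row 5
Move 2: O drops in col 2, lands at row 5
Move 3: X drops in col 3, lands at row 5
Move 4: O drops in col 2, lands at row 4
Move 5: X drops in col 0, lands at row 5
Move 6: O drops in col 0, lands at row 4
Move 7: X drops in col 0, lands at row 3
Move 8: O drops in col 3, lands at row 4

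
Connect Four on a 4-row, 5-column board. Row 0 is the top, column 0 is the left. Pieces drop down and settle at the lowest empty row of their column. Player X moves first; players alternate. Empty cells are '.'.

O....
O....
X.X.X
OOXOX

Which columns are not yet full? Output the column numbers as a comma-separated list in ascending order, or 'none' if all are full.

Answer: 1,2,3,4

Derivation:
col 0: top cell = 'O' → FULL
col 1: top cell = '.' → open
col 2: top cell = '.' → open
col 3: top cell = '.' → open
col 4: top cell = '.' → open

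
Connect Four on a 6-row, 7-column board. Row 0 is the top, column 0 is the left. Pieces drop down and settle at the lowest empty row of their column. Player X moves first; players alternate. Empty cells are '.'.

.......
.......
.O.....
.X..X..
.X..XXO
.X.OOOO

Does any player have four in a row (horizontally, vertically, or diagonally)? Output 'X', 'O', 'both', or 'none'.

O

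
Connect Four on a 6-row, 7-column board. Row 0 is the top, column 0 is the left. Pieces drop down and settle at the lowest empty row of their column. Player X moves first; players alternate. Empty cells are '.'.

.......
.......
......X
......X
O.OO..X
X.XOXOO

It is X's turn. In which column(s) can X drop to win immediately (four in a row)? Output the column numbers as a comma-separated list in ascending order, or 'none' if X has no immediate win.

col 0: drop X → no win
col 1: drop X → no win
col 2: drop X → no win
col 3: drop X → no win
col 4: drop X → no win
col 5: drop X → no win
col 6: drop X → WIN!

Answer: 6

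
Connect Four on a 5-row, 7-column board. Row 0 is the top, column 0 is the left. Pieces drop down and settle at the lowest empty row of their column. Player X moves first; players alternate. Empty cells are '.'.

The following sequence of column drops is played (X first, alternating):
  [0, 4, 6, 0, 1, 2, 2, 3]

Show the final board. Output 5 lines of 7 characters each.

Answer: .......
.......
.......
O.X....
XXOOO.X

Derivation:
Move 1: X drops in col 0, lands at row 4
Move 2: O drops in col 4, lands at row 4
Move 3: X drops in col 6, lands at row 4
Move 4: O drops in col 0, lands at row 3
Move 5: X drops in col 1, lands at row 4
Move 6: O drops in col 2, lands at row 4
Move 7: X drops in col 2, lands at row 3
Move 8: O drops in col 3, lands at row 4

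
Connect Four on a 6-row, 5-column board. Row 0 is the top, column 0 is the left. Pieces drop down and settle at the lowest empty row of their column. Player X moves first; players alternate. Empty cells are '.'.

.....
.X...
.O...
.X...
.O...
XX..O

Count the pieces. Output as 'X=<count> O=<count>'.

X=4 O=3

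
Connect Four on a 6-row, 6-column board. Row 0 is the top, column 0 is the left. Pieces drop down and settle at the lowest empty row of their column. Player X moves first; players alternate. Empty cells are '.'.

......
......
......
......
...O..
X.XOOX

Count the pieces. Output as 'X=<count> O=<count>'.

X=3 O=3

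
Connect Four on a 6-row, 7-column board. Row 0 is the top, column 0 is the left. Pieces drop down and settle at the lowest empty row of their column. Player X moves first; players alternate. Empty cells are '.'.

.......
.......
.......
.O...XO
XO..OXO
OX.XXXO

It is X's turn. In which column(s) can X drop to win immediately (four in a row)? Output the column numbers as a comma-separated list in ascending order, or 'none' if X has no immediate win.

col 0: drop X → no win
col 1: drop X → no win
col 2: drop X → WIN!
col 3: drop X → no win
col 4: drop X → no win
col 5: drop X → WIN!
col 6: drop X → no win

Answer: 2,5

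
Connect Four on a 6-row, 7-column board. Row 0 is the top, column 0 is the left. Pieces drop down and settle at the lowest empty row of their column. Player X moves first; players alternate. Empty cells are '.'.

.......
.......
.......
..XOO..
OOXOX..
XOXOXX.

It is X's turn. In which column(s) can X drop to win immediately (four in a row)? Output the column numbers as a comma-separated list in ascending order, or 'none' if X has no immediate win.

Answer: 2

Derivation:
col 0: drop X → no win
col 1: drop X → no win
col 2: drop X → WIN!
col 3: drop X → no win
col 4: drop X → no win
col 5: drop X → no win
col 6: drop X → no win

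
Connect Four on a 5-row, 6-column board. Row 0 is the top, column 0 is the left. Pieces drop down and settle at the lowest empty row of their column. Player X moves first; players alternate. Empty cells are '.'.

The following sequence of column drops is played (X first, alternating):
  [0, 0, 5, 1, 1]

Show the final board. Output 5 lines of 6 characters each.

Move 1: X drops in col 0, lands at row 4
Move 2: O drops in col 0, lands at row 3
Move 3: X drops in col 5, lands at row 4
Move 4: O drops in col 1, lands at row 4
Move 5: X drops in col 1, lands at row 3

Answer: ......
......
......
OX....
XO...X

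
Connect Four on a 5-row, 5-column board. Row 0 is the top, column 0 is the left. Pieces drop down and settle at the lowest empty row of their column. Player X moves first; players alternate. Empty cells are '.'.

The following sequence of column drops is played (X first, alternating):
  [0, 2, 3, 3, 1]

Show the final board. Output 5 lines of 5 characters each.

Move 1: X drops in col 0, lands at row 4
Move 2: O drops in col 2, lands at row 4
Move 3: X drops in col 3, lands at row 4
Move 4: O drops in col 3, lands at row 3
Move 5: X drops in col 1, lands at row 4

Answer: .....
.....
.....
...O.
XXOX.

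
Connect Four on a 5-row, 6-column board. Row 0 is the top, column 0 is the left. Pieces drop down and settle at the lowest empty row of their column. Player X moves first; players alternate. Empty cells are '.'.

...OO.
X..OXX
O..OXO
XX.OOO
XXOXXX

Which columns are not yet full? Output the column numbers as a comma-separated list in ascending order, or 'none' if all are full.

Answer: 0,1,2,5

Derivation:
col 0: top cell = '.' → open
col 1: top cell = '.' → open
col 2: top cell = '.' → open
col 3: top cell = 'O' → FULL
col 4: top cell = 'O' → FULL
col 5: top cell = '.' → open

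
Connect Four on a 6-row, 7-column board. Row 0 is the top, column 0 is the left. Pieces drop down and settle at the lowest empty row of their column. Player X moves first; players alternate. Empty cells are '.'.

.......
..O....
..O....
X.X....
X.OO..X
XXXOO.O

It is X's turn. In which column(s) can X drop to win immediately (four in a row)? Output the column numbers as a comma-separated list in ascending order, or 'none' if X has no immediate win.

col 0: drop X → WIN!
col 1: drop X → no win
col 2: drop X → no win
col 3: drop X → no win
col 4: drop X → no win
col 5: drop X → no win
col 6: drop X → no win

Answer: 0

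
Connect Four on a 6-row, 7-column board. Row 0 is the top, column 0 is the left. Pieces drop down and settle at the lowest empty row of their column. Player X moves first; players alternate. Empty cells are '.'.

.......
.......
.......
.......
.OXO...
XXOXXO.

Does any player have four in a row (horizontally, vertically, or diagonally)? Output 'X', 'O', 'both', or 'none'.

none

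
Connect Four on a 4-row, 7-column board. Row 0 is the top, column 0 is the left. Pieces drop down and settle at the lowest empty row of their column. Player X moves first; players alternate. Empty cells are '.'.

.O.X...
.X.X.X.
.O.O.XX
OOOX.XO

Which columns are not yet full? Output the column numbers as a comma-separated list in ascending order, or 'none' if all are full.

Answer: 0,2,4,5,6

Derivation:
col 0: top cell = '.' → open
col 1: top cell = 'O' → FULL
col 2: top cell = '.' → open
col 3: top cell = 'X' → FULL
col 4: top cell = '.' → open
col 5: top cell = '.' → open
col 6: top cell = '.' → open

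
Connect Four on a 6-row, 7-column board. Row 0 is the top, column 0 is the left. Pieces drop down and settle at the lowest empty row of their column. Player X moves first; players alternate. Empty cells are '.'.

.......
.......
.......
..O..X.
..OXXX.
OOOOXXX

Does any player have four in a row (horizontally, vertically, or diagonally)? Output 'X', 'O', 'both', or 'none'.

O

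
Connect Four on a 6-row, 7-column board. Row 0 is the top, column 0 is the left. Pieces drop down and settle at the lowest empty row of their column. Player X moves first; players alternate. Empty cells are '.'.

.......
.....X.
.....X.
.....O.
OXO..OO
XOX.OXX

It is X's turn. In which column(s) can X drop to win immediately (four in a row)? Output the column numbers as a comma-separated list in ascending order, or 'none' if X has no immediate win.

col 0: drop X → no win
col 1: drop X → no win
col 2: drop X → no win
col 3: drop X → no win
col 4: drop X → no win
col 5: drop X → no win
col 6: drop X → no win

Answer: none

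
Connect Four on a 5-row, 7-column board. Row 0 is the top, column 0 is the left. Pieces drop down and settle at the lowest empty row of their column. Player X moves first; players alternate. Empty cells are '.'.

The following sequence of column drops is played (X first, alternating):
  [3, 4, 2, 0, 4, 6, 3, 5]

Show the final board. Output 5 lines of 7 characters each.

Answer: .......
.......
.......
...XX..
O.XXOOO

Derivation:
Move 1: X drops in col 3, lands at row 4
Move 2: O drops in col 4, lands at row 4
Move 3: X drops in col 2, lands at row 4
Move 4: O drops in col 0, lands at row 4
Move 5: X drops in col 4, lands at row 3
Move 6: O drops in col 6, lands at row 4
Move 7: X drops in col 3, lands at row 3
Move 8: O drops in col 5, lands at row 4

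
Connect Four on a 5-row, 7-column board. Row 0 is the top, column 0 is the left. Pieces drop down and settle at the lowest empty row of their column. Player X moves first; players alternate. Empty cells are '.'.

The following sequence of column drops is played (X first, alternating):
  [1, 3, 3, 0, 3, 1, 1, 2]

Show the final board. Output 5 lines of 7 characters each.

Answer: .......
.......
.X.X...
.O.X...
OXOO...

Derivation:
Move 1: X drops in col 1, lands at row 4
Move 2: O drops in col 3, lands at row 4
Move 3: X drops in col 3, lands at row 3
Move 4: O drops in col 0, lands at row 4
Move 5: X drops in col 3, lands at row 2
Move 6: O drops in col 1, lands at row 3
Move 7: X drops in col 1, lands at row 2
Move 8: O drops in col 2, lands at row 4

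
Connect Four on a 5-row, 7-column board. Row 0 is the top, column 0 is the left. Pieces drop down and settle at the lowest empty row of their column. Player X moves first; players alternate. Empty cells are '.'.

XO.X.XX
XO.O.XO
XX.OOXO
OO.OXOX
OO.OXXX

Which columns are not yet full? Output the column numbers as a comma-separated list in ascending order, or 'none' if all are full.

Answer: 2,4

Derivation:
col 0: top cell = 'X' → FULL
col 1: top cell = 'O' → FULL
col 2: top cell = '.' → open
col 3: top cell = 'X' → FULL
col 4: top cell = '.' → open
col 5: top cell = 'X' → FULL
col 6: top cell = 'X' → FULL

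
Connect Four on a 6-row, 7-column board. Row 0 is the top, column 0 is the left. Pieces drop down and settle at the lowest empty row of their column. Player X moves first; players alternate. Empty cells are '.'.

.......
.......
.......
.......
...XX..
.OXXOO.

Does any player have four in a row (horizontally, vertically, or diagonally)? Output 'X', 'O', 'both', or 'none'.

none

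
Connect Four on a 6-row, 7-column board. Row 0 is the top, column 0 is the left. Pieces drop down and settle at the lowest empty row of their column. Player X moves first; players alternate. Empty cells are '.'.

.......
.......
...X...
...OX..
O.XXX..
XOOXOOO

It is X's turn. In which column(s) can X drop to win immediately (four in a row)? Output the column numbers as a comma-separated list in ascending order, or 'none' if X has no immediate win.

col 0: drop X → no win
col 1: drop X → WIN!
col 2: drop X → no win
col 3: drop X → no win
col 4: drop X → no win
col 5: drop X → WIN!
col 6: drop X → no win

Answer: 1,5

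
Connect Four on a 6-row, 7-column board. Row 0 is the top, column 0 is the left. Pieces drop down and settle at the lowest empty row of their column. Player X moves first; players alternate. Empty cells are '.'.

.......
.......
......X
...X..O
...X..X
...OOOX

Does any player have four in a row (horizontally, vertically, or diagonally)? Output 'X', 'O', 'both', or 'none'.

none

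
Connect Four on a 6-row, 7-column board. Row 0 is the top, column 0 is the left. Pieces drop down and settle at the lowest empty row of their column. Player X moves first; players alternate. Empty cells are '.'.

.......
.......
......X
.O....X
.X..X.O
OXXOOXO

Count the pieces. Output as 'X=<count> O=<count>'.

X=7 O=6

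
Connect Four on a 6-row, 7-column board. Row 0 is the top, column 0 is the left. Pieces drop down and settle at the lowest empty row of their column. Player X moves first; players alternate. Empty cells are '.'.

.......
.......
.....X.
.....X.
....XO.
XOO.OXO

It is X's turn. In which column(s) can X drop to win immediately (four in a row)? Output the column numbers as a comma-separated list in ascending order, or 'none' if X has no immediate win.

col 0: drop X → no win
col 1: drop X → no win
col 2: drop X → no win
col 3: drop X → no win
col 4: drop X → no win
col 5: drop X → no win
col 6: drop X → no win

Answer: none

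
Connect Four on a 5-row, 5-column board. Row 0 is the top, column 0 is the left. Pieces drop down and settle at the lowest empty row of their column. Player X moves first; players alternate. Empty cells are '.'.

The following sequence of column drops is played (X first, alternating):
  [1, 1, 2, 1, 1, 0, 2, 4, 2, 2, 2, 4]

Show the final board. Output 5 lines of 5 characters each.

Move 1: X drops in col 1, lands at row 4
Move 2: O drops in col 1, lands at row 3
Move 3: X drops in col 2, lands at row 4
Move 4: O drops in col 1, lands at row 2
Move 5: X drops in col 1, lands at row 1
Move 6: O drops in col 0, lands at row 4
Move 7: X drops in col 2, lands at row 3
Move 8: O drops in col 4, lands at row 4
Move 9: X drops in col 2, lands at row 2
Move 10: O drops in col 2, lands at row 1
Move 11: X drops in col 2, lands at row 0
Move 12: O drops in col 4, lands at row 3

Answer: ..X..
.XO..
.OX..
.OX.O
OXX.O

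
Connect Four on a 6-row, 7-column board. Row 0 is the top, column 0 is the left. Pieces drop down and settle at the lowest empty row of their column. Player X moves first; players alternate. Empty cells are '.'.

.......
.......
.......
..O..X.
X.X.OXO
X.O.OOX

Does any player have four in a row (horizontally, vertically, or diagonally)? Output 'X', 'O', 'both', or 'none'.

none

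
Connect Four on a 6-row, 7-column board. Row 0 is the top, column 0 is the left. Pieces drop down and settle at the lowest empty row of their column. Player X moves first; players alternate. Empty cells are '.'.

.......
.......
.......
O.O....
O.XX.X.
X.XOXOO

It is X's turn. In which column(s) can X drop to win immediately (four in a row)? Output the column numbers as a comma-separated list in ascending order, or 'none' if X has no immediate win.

col 0: drop X → no win
col 1: drop X → no win
col 2: drop X → no win
col 3: drop X → no win
col 4: drop X → WIN!
col 5: drop X → no win
col 6: drop X → no win

Answer: 4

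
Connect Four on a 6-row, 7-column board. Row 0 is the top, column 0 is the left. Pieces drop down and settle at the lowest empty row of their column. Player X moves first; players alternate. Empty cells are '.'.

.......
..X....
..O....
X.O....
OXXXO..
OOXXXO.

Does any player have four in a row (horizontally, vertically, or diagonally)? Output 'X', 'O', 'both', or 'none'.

none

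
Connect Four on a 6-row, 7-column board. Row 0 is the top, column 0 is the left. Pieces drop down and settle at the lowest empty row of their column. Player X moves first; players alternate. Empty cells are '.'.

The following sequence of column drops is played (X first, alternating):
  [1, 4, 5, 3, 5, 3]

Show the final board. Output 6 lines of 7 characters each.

Answer: .......
.......
.......
.......
...O.X.
.X.OOX.

Derivation:
Move 1: X drops in col 1, lands at row 5
Move 2: O drops in col 4, lands at row 5
Move 3: X drops in col 5, lands at row 5
Move 4: O drops in col 3, lands at row 5
Move 5: X drops in col 5, lands at row 4
Move 6: O drops in col 3, lands at row 4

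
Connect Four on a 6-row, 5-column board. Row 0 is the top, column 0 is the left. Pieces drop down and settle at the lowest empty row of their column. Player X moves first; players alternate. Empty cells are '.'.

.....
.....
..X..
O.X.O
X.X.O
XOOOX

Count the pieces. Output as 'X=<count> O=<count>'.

X=6 O=6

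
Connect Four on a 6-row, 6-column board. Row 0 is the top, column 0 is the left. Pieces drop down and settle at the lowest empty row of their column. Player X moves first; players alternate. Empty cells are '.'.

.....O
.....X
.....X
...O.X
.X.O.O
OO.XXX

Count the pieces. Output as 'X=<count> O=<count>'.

X=7 O=6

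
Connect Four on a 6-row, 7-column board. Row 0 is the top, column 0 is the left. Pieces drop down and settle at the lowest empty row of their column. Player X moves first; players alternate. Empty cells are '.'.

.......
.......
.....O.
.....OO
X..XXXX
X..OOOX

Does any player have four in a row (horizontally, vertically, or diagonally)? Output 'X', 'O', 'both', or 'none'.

X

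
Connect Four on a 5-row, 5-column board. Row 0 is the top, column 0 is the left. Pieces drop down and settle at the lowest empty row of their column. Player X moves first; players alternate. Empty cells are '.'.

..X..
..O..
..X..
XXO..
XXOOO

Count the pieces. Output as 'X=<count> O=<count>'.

X=6 O=5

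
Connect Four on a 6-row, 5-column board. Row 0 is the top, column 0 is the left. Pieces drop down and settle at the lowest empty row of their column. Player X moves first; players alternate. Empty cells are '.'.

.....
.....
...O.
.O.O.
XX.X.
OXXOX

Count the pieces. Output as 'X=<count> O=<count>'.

X=6 O=5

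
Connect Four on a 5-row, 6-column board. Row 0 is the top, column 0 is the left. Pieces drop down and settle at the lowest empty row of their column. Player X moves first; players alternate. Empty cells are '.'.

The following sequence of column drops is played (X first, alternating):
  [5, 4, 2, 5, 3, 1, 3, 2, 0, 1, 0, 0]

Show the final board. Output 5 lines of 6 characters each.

Move 1: X drops in col 5, lands at row 4
Move 2: O drops in col 4, lands at row 4
Move 3: X drops in col 2, lands at row 4
Move 4: O drops in col 5, lands at row 3
Move 5: X drops in col 3, lands at row 4
Move 6: O drops in col 1, lands at row 4
Move 7: X drops in col 3, lands at row 3
Move 8: O drops in col 2, lands at row 3
Move 9: X drops in col 0, lands at row 4
Move 10: O drops in col 1, lands at row 3
Move 11: X drops in col 0, lands at row 3
Move 12: O drops in col 0, lands at row 2

Answer: ......
......
O.....
XOOX.O
XOXXOX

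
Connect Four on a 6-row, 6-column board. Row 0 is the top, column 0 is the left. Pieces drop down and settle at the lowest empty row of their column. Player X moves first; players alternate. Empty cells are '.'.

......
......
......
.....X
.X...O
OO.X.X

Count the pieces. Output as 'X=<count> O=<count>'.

X=4 O=3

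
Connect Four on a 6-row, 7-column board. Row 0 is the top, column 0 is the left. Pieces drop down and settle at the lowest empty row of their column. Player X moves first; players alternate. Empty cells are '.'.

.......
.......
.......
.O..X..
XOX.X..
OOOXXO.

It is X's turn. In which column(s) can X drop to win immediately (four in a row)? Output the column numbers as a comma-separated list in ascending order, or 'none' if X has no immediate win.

Answer: 4

Derivation:
col 0: drop X → no win
col 1: drop X → no win
col 2: drop X → no win
col 3: drop X → no win
col 4: drop X → WIN!
col 5: drop X → no win
col 6: drop X → no win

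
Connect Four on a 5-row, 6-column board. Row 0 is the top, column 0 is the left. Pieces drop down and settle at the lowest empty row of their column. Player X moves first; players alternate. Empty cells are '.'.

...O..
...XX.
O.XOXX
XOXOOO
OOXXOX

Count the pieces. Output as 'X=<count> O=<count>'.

X=10 O=10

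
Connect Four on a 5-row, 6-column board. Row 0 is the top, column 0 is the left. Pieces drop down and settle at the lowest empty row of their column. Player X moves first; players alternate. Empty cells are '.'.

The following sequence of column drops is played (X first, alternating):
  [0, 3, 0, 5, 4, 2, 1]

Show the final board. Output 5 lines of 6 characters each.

Answer: ......
......
......
X.....
XXOOXO

Derivation:
Move 1: X drops in col 0, lands at row 4
Move 2: O drops in col 3, lands at row 4
Move 3: X drops in col 0, lands at row 3
Move 4: O drops in col 5, lands at row 4
Move 5: X drops in col 4, lands at row 4
Move 6: O drops in col 2, lands at row 4
Move 7: X drops in col 1, lands at row 4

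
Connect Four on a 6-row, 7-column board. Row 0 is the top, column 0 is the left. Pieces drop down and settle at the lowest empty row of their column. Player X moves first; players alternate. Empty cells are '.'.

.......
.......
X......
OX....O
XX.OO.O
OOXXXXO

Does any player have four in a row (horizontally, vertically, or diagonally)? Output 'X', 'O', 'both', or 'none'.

X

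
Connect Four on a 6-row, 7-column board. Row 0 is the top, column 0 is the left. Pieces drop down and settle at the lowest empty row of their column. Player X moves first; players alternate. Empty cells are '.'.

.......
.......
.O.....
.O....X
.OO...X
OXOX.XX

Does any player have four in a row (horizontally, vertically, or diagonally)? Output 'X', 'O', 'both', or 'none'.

none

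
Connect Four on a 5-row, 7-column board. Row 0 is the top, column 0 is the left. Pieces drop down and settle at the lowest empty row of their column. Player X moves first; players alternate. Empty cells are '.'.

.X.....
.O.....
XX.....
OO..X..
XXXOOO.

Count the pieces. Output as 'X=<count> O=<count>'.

X=7 O=6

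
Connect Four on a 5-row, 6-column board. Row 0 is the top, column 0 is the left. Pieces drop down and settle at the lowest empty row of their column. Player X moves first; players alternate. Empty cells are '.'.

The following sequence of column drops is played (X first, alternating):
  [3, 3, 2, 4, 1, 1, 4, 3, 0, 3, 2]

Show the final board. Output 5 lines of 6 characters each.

Answer: ......
...O..
...O..
.OXOX.
XXXXO.

Derivation:
Move 1: X drops in col 3, lands at row 4
Move 2: O drops in col 3, lands at row 3
Move 3: X drops in col 2, lands at row 4
Move 4: O drops in col 4, lands at row 4
Move 5: X drops in col 1, lands at row 4
Move 6: O drops in col 1, lands at row 3
Move 7: X drops in col 4, lands at row 3
Move 8: O drops in col 3, lands at row 2
Move 9: X drops in col 0, lands at row 4
Move 10: O drops in col 3, lands at row 1
Move 11: X drops in col 2, lands at row 3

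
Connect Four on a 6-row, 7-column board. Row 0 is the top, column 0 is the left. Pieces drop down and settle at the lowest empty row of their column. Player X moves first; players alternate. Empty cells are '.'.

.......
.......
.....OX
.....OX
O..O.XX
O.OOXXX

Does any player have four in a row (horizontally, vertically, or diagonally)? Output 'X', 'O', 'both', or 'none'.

X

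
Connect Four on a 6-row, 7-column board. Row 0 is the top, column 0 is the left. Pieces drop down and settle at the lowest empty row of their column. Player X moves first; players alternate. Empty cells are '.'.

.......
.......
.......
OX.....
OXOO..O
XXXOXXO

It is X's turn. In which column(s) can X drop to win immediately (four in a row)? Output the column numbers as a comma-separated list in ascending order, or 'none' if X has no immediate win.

Answer: 1

Derivation:
col 0: drop X → no win
col 1: drop X → WIN!
col 2: drop X → no win
col 3: drop X → no win
col 4: drop X → no win
col 5: drop X → no win
col 6: drop X → no win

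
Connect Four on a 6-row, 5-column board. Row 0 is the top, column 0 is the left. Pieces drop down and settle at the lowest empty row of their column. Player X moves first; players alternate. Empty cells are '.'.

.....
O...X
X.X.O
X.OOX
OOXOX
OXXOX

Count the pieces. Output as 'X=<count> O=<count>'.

X=10 O=9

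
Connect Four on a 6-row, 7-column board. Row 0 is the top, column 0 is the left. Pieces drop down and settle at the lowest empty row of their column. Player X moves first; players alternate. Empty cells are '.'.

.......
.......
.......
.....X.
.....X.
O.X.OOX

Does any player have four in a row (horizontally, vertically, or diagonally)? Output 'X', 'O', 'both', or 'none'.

none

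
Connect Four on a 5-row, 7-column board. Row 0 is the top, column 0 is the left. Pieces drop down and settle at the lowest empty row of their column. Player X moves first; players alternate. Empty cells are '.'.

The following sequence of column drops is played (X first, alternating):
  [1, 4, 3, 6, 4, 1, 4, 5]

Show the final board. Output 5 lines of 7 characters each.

Move 1: X drops in col 1, lands at row 4
Move 2: O drops in col 4, lands at row 4
Move 3: X drops in col 3, lands at row 4
Move 4: O drops in col 6, lands at row 4
Move 5: X drops in col 4, lands at row 3
Move 6: O drops in col 1, lands at row 3
Move 7: X drops in col 4, lands at row 2
Move 8: O drops in col 5, lands at row 4

Answer: .......
.......
....X..
.O..X..
.X.XOOO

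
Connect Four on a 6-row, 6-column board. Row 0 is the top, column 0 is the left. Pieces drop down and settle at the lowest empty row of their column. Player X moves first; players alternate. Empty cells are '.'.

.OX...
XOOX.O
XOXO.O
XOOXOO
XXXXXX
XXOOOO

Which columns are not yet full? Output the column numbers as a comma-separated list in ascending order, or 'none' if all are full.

Answer: 0,3,4,5

Derivation:
col 0: top cell = '.' → open
col 1: top cell = 'O' → FULL
col 2: top cell = 'X' → FULL
col 3: top cell = '.' → open
col 4: top cell = '.' → open
col 5: top cell = '.' → open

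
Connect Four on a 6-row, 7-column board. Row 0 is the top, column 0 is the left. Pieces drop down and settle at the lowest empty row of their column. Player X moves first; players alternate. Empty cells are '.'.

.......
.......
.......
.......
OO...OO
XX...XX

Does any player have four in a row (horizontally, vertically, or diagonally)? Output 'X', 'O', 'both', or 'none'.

none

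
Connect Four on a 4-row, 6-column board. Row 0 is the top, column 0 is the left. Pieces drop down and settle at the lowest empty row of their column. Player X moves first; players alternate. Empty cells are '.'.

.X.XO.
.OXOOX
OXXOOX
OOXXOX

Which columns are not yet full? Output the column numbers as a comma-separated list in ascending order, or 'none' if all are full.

col 0: top cell = '.' → open
col 1: top cell = 'X' → FULL
col 2: top cell = '.' → open
col 3: top cell = 'X' → FULL
col 4: top cell = 'O' → FULL
col 5: top cell = '.' → open

Answer: 0,2,5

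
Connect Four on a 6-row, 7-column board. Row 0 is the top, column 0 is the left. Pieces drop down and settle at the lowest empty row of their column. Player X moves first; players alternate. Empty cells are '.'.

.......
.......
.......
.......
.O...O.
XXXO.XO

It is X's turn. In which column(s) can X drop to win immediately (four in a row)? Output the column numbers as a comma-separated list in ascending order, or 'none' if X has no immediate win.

col 0: drop X → no win
col 1: drop X → no win
col 2: drop X → no win
col 3: drop X → no win
col 4: drop X → no win
col 5: drop X → no win
col 6: drop X → no win

Answer: none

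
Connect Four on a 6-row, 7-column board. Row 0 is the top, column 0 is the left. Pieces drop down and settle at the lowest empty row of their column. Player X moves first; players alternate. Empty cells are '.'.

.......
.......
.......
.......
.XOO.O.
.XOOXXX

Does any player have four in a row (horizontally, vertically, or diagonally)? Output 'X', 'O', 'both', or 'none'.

none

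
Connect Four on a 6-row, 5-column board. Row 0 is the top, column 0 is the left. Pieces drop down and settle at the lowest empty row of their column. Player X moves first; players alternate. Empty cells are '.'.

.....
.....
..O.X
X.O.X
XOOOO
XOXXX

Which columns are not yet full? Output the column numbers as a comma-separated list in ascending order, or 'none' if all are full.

Answer: 0,1,2,3,4

Derivation:
col 0: top cell = '.' → open
col 1: top cell = '.' → open
col 2: top cell = '.' → open
col 3: top cell = '.' → open
col 4: top cell = '.' → open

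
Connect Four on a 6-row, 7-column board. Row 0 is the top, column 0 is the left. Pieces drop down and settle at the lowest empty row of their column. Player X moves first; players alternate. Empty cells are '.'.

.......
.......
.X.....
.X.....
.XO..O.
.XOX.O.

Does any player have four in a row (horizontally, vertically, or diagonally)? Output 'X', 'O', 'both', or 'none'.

X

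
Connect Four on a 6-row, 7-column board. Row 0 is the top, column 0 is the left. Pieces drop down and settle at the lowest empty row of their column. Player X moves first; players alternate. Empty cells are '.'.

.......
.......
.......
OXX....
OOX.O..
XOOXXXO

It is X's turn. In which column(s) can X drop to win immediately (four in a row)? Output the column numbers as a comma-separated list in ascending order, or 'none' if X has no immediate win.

Answer: 0

Derivation:
col 0: drop X → WIN!
col 1: drop X → no win
col 2: drop X → no win
col 3: drop X → no win
col 4: drop X → no win
col 5: drop X → no win
col 6: drop X → no win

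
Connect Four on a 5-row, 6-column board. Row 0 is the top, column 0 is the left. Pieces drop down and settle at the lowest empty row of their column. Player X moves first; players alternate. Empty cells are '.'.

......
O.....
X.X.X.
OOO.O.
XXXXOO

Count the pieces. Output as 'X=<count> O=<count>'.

X=7 O=7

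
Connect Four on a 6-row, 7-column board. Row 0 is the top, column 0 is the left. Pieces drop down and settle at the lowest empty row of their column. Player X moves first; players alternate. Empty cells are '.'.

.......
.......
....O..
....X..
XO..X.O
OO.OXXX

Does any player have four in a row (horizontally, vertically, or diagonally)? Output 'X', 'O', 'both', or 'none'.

none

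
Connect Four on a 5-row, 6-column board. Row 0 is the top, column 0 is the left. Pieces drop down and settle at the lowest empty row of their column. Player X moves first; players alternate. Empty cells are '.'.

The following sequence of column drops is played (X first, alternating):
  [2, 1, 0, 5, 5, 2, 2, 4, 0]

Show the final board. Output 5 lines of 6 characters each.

Move 1: X drops in col 2, lands at row 4
Move 2: O drops in col 1, lands at row 4
Move 3: X drops in col 0, lands at row 4
Move 4: O drops in col 5, lands at row 4
Move 5: X drops in col 5, lands at row 3
Move 6: O drops in col 2, lands at row 3
Move 7: X drops in col 2, lands at row 2
Move 8: O drops in col 4, lands at row 4
Move 9: X drops in col 0, lands at row 3

Answer: ......
......
..X...
X.O..X
XOX.OO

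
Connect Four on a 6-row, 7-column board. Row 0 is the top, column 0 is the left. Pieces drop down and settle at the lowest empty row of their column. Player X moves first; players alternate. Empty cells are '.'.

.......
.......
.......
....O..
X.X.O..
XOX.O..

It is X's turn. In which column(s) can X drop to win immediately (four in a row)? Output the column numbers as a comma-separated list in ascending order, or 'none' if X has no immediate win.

Answer: none

Derivation:
col 0: drop X → no win
col 1: drop X → no win
col 2: drop X → no win
col 3: drop X → no win
col 4: drop X → no win
col 5: drop X → no win
col 6: drop X → no win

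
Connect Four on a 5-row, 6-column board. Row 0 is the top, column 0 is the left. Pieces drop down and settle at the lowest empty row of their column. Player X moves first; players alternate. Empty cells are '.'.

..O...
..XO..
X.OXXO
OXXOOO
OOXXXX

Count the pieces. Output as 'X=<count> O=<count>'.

X=10 O=10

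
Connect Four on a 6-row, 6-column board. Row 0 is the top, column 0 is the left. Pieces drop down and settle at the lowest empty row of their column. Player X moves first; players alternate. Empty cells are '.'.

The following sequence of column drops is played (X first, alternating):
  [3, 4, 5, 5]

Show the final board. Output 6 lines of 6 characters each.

Move 1: X drops in col 3, lands at row 5
Move 2: O drops in col 4, lands at row 5
Move 3: X drops in col 5, lands at row 5
Move 4: O drops in col 5, lands at row 4

Answer: ......
......
......
......
.....O
...XOX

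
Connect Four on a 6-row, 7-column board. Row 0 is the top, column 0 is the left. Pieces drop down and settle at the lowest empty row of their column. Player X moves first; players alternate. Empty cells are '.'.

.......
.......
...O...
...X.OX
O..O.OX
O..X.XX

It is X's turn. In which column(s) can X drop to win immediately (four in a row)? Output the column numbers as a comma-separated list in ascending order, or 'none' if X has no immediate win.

Answer: 4,6

Derivation:
col 0: drop X → no win
col 1: drop X → no win
col 2: drop X → no win
col 3: drop X → no win
col 4: drop X → WIN!
col 5: drop X → no win
col 6: drop X → WIN!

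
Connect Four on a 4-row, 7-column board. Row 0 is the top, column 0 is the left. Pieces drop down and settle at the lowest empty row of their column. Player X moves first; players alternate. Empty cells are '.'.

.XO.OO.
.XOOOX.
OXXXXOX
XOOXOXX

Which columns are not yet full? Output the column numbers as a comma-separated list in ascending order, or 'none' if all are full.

Answer: 0,3,6

Derivation:
col 0: top cell = '.' → open
col 1: top cell = 'X' → FULL
col 2: top cell = 'O' → FULL
col 3: top cell = '.' → open
col 4: top cell = 'O' → FULL
col 5: top cell = 'O' → FULL
col 6: top cell = '.' → open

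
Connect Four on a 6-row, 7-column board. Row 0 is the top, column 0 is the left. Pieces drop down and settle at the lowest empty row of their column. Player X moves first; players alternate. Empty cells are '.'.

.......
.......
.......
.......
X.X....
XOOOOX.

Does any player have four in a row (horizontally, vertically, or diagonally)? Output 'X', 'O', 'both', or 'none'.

O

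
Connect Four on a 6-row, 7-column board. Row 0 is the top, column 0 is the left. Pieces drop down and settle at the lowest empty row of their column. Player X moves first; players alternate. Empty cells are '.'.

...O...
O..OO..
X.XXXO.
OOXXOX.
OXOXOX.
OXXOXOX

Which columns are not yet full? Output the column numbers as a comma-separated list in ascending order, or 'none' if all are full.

col 0: top cell = '.' → open
col 1: top cell = '.' → open
col 2: top cell = '.' → open
col 3: top cell = 'O' → FULL
col 4: top cell = '.' → open
col 5: top cell = '.' → open
col 6: top cell = '.' → open

Answer: 0,1,2,4,5,6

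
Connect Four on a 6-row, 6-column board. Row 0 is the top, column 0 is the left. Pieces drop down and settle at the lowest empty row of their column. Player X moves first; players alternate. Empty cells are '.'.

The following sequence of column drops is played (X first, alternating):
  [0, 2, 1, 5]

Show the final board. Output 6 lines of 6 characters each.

Answer: ......
......
......
......
......
XXO..O

Derivation:
Move 1: X drops in col 0, lands at row 5
Move 2: O drops in col 2, lands at row 5
Move 3: X drops in col 1, lands at row 5
Move 4: O drops in col 5, lands at row 5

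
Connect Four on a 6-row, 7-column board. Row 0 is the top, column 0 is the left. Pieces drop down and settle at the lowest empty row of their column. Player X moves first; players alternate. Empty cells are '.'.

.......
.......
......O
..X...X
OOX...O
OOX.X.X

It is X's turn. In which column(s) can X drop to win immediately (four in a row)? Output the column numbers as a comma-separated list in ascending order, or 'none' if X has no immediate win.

Answer: 2

Derivation:
col 0: drop X → no win
col 1: drop X → no win
col 2: drop X → WIN!
col 3: drop X → no win
col 4: drop X → no win
col 5: drop X → no win
col 6: drop X → no win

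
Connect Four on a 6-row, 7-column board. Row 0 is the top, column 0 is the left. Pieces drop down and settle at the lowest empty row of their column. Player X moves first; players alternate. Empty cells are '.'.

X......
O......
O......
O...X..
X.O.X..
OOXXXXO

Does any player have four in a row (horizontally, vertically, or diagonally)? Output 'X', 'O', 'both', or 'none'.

X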